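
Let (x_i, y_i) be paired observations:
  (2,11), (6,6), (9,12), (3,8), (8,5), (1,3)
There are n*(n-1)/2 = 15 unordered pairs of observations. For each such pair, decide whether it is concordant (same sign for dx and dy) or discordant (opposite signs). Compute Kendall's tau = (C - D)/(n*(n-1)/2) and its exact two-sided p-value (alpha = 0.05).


Step 1: Enumerate the 15 unordered pairs (i,j) with i<j and classify each by sign(x_j-x_i) * sign(y_j-y_i).
  (1,2):dx=+4,dy=-5->D; (1,3):dx=+7,dy=+1->C; (1,4):dx=+1,dy=-3->D; (1,5):dx=+6,dy=-6->D
  (1,6):dx=-1,dy=-8->C; (2,3):dx=+3,dy=+6->C; (2,4):dx=-3,dy=+2->D; (2,5):dx=+2,dy=-1->D
  (2,6):dx=-5,dy=-3->C; (3,4):dx=-6,dy=-4->C; (3,5):dx=-1,dy=-7->C; (3,6):dx=-8,dy=-9->C
  (4,5):dx=+5,dy=-3->D; (4,6):dx=-2,dy=-5->C; (5,6):dx=-7,dy=-2->C
Step 2: C = 9, D = 6, total pairs = 15.
Step 3: tau = (C - D)/(n(n-1)/2) = (9 - 6)/15 = 0.200000.
Step 4: Exact two-sided p-value (enumerate n! = 720 permutations of y under H0): p = 0.719444.
Step 5: alpha = 0.05. fail to reject H0.

tau_b = 0.2000 (C=9, D=6), p = 0.719444, fail to reject H0.


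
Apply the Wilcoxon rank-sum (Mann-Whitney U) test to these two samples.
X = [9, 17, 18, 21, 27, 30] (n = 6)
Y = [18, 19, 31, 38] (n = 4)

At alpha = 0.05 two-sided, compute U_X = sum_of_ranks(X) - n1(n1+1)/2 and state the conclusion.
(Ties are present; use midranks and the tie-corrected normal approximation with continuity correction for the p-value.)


Step 1: Combine and sort all 10 observations; assign midranks.
sorted (value, group): (9,X), (17,X), (18,X), (18,Y), (19,Y), (21,X), (27,X), (30,X), (31,Y), (38,Y)
ranks: 9->1, 17->2, 18->3.5, 18->3.5, 19->5, 21->6, 27->7, 30->8, 31->9, 38->10
Step 2: Rank sum for X: R1 = 1 + 2 + 3.5 + 6 + 7 + 8 = 27.5.
Step 3: U_X = R1 - n1(n1+1)/2 = 27.5 - 6*7/2 = 27.5 - 21 = 6.5.
       U_Y = n1*n2 - U_X = 24 - 6.5 = 17.5.
Step 4: Ties are present, so use the tie-corrected normal approximation (with continuity correction) for the p-value.
Step 5: p-value = 0.284958; compare to alpha = 0.05. fail to reject H0.

U_X = 6.5, p = 0.284958, fail to reject H0 at alpha = 0.05.


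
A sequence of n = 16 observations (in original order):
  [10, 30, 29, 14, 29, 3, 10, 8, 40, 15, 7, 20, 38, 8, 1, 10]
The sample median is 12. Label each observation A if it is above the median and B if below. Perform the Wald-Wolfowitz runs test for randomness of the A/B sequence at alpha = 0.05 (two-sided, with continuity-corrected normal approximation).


Step 1: Compute median = 12; label A = above, B = below.
Labels in order: BAAAABBBAABAABBB  (n_A = 8, n_B = 8)
Step 2: Count runs R = 7.
Step 3: Under H0 (random ordering), E[R] = 2*n_A*n_B/(n_A+n_B) + 1 = 2*8*8/16 + 1 = 9.0000.
        Var[R] = 2*n_A*n_B*(2*n_A*n_B - n_A - n_B) / ((n_A+n_B)^2 * (n_A+n_B-1)) = 14336/3840 = 3.7333.
        SD[R] = 1.9322.
Step 4: Continuity-corrected z = (R + 0.5 - E[R]) / SD[R] = (7 + 0.5 - 9.0000) / 1.9322 = -0.7763.
Step 5: Two-sided p-value via normal approximation = 2*(1 - Phi(|z|)) = 0.437558.
Step 6: alpha = 0.05. fail to reject H0.

R = 7, z = -0.7763, p = 0.437558, fail to reject H0.


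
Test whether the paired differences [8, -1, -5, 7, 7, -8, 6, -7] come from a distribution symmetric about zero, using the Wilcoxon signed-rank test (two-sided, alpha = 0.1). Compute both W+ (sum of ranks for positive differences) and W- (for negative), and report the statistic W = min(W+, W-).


Step 1: Drop any zero differences (none here) and take |d_i|.
|d| = [8, 1, 5, 7, 7, 8, 6, 7]
Step 2: Midrank |d_i| (ties get averaged ranks).
ranks: |8|->7.5, |1|->1, |5|->2, |7|->5, |7|->5, |8|->7.5, |6|->3, |7|->5
Step 3: Attach original signs; sum ranks with positive sign and with negative sign.
W+ = 7.5 + 5 + 5 + 3 = 20.5
W- = 1 + 2 + 7.5 + 5 = 15.5
(Check: W+ + W- = 36 should equal n(n+1)/2 = 36.)
Step 4: Test statistic W = min(W+, W-) = 15.5.
Step 5: Ties in |d|, so use the tie-corrected normal approximation.
        E[W] = n(n+1)/4 = 8*9/4 = 18.
        Tie groups: |d|=7 (t=3), |d|=8 (t=2); sum(t^3 - t) = 30.
        Var[W] = n(n+1)(2n+1)/24 - sum(t^3-t)/48 = 1224/24 - 30/48 = 50.375.
        z = (W - E[W]) / sqrt(Var[W]) = (15.5 - 18) / 7.0975 = -0.3522.
        Two-sided p = 2*Phi(z) = 0.724662.
Step 6: alpha = 0.1. fail to reject H0.

W+ = 20.5, W- = 15.5, W = min = 15.5, p = 0.724662, fail to reject H0.


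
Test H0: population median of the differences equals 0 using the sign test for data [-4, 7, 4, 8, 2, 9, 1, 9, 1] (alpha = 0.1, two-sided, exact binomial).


Step 1: Discard zero differences. Original n = 9; n_eff = number of nonzero differences = 9.
Nonzero differences (with sign): -4, +7, +4, +8, +2, +9, +1, +9, +1
Step 2: Count signs: positive = 8, negative = 1.
Step 3: Under H0: P(positive) = 0.5, so the number of positives S ~ Bin(9, 0.5).
Step 4: Two-sided exact p-value = sum of Bin(9,0.5) probabilities at or below the observed probability = 0.039062.
Step 5: alpha = 0.1. reject H0.

n_eff = 9, pos = 8, neg = 1, p = 0.039062, reject H0.


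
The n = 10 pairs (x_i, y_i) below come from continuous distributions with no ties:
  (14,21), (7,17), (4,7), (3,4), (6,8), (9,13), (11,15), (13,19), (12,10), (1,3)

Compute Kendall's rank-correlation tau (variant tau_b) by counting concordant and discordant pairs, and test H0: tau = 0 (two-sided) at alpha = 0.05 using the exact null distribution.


Step 1: Enumerate the 45 unordered pairs (i,j) with i<j and classify each by sign(x_j-x_i) * sign(y_j-y_i).
  (1,2):dx=-7,dy=-4->C; (1,3):dx=-10,dy=-14->C; (1,4):dx=-11,dy=-17->C; (1,5):dx=-8,dy=-13->C
  (1,6):dx=-5,dy=-8->C; (1,7):dx=-3,dy=-6->C; (1,8):dx=-1,dy=-2->C; (1,9):dx=-2,dy=-11->C
  (1,10):dx=-13,dy=-18->C; (2,3):dx=-3,dy=-10->C; (2,4):dx=-4,dy=-13->C; (2,5):dx=-1,dy=-9->C
  (2,6):dx=+2,dy=-4->D; (2,7):dx=+4,dy=-2->D; (2,8):dx=+6,dy=+2->C; (2,9):dx=+5,dy=-7->D
  (2,10):dx=-6,dy=-14->C; (3,4):dx=-1,dy=-3->C; (3,5):dx=+2,dy=+1->C; (3,6):dx=+5,dy=+6->C
  (3,7):dx=+7,dy=+8->C; (3,8):dx=+9,dy=+12->C; (3,9):dx=+8,dy=+3->C; (3,10):dx=-3,dy=-4->C
  (4,5):dx=+3,dy=+4->C; (4,6):dx=+6,dy=+9->C; (4,7):dx=+8,dy=+11->C; (4,8):dx=+10,dy=+15->C
  (4,9):dx=+9,dy=+6->C; (4,10):dx=-2,dy=-1->C; (5,6):dx=+3,dy=+5->C; (5,7):dx=+5,dy=+7->C
  (5,8):dx=+7,dy=+11->C; (5,9):dx=+6,dy=+2->C; (5,10):dx=-5,dy=-5->C; (6,7):dx=+2,dy=+2->C
  (6,8):dx=+4,dy=+6->C; (6,9):dx=+3,dy=-3->D; (6,10):dx=-8,dy=-10->C; (7,8):dx=+2,dy=+4->C
  (7,9):dx=+1,dy=-5->D; (7,10):dx=-10,dy=-12->C; (8,9):dx=-1,dy=-9->C; (8,10):dx=-12,dy=-16->C
  (9,10):dx=-11,dy=-7->C
Step 2: C = 40, D = 5, total pairs = 45.
Step 3: tau = (C - D)/(n(n-1)/2) = (40 - 5)/45 = 0.777778.
Step 4: Exact two-sided p-value (enumerate n! = 3628800 permutations of y under H0): p = 0.000946.
Step 5: alpha = 0.05. reject H0.

tau_b = 0.7778 (C=40, D=5), p = 0.000946, reject H0.


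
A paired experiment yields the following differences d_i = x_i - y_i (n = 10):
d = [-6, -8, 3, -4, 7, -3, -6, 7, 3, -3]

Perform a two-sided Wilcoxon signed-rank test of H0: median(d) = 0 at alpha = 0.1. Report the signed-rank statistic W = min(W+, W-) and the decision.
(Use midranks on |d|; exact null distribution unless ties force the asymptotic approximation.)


Step 1: Drop any zero differences (none here) and take |d_i|.
|d| = [6, 8, 3, 4, 7, 3, 6, 7, 3, 3]
Step 2: Midrank |d_i| (ties get averaged ranks).
ranks: |6|->6.5, |8|->10, |3|->2.5, |4|->5, |7|->8.5, |3|->2.5, |6|->6.5, |7|->8.5, |3|->2.5, |3|->2.5
Step 3: Attach original signs; sum ranks with positive sign and with negative sign.
W+ = 2.5 + 8.5 + 8.5 + 2.5 = 22
W- = 6.5 + 10 + 5 + 2.5 + 6.5 + 2.5 = 33
(Check: W+ + W- = 55 should equal n(n+1)/2 = 55.)
Step 4: Test statistic W = min(W+, W-) = 22.
Step 5: Ties in |d|, so use the tie-corrected normal approximation.
        E[W] = n(n+1)/4 = 10*11/4 = 27.5.
        Tie groups: |d|=3 (t=4), |d|=6 (t=2), |d|=7 (t=2); sum(t^3 - t) = 72.
        Var[W] = n(n+1)(2n+1)/24 - sum(t^3-t)/48 = 2310/24 - 72/48 = 94.75.
        z = (W - E[W]) / sqrt(Var[W]) = (22 - 27.5) / 9.7340 = -0.5650.
        Two-sided p = 2*Phi(z) = 0.572052.
Step 6: alpha = 0.1. fail to reject H0.

W+ = 22, W- = 33, W = min = 22, p = 0.572052, fail to reject H0.


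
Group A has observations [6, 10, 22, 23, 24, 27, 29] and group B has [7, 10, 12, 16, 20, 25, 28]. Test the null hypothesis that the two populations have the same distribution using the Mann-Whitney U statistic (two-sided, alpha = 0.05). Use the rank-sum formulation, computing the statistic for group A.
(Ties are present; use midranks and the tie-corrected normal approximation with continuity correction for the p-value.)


Step 1: Combine and sort all 14 observations; assign midranks.
sorted (value, group): (6,X), (7,Y), (10,X), (10,Y), (12,Y), (16,Y), (20,Y), (22,X), (23,X), (24,X), (25,Y), (27,X), (28,Y), (29,X)
ranks: 6->1, 7->2, 10->3.5, 10->3.5, 12->5, 16->6, 20->7, 22->8, 23->9, 24->10, 25->11, 27->12, 28->13, 29->14
Step 2: Rank sum for X: R1 = 1 + 3.5 + 8 + 9 + 10 + 12 + 14 = 57.5.
Step 3: U_X = R1 - n1(n1+1)/2 = 57.5 - 7*8/2 = 57.5 - 28 = 29.5.
       U_Y = n1*n2 - U_X = 49 - 29.5 = 19.5.
Step 4: Ties are present, so use the tie-corrected normal approximation (with continuity correction) for the p-value.
Step 5: p-value = 0.564871; compare to alpha = 0.05. fail to reject H0.

U_X = 29.5, p = 0.564871, fail to reject H0 at alpha = 0.05.


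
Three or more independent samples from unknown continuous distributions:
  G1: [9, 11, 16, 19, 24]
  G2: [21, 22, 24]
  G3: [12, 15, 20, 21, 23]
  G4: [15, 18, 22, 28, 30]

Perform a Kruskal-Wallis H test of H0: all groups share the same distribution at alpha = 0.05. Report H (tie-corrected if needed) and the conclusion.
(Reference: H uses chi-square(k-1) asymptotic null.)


Step 1: Combine all N = 18 observations and assign midranks.
sorted (value, group, rank): (9,G1,1), (11,G1,2), (12,G3,3), (15,G3,4.5), (15,G4,4.5), (16,G1,6), (18,G4,7), (19,G1,8), (20,G3,9), (21,G2,10.5), (21,G3,10.5), (22,G2,12.5), (22,G4,12.5), (23,G3,14), (24,G1,15.5), (24,G2,15.5), (28,G4,17), (30,G4,18)
Step 2: Sum ranks within each group.
R_1 = 32.5 (n_1 = 5)
R_2 = 38.5 (n_2 = 3)
R_3 = 41 (n_3 = 5)
R_4 = 59 (n_4 = 5)
Step 3: H = 12/(N(N+1)) * sum(R_i^2/n_i) - 3(N+1)
     = 12/(18*19) * (32.5^2/5 + 38.5^2/3 + 41^2/5 + 59^2/5) - 3*19
     = 0.035088 * 1737.73 - 57
     = 3.973099.
Step 4: Ties present; correction factor C = 1 - 24/(18^3 - 18) = 0.995872. Corrected H = 3.973099 / 0.995872 = 3.989568.
Step 5: Under H0, H ~ chi^2(3); p-value = 0.262593.
Step 6: alpha = 0.05. fail to reject H0.

H = 3.9896, df = 3, p = 0.262593, fail to reject H0.


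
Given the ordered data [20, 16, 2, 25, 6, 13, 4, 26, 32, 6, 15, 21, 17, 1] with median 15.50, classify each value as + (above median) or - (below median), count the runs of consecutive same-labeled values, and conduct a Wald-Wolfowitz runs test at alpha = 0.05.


Step 1: Compute median = 15.50; label A = above, B = below.
Labels in order: AABABBBAABBAAB  (n_A = 7, n_B = 7)
Step 2: Count runs R = 8.
Step 3: Under H0 (random ordering), E[R] = 2*n_A*n_B/(n_A+n_B) + 1 = 2*7*7/14 + 1 = 8.0000.
        Var[R] = 2*n_A*n_B*(2*n_A*n_B - n_A - n_B) / ((n_A+n_B)^2 * (n_A+n_B-1)) = 8232/2548 = 3.2308.
        SD[R] = 1.7974.
Step 4: R = E[R], so z = 0 with no continuity correction.
Step 5: Two-sided p-value via normal approximation = 2*(1 - Phi(|z|)) = 1.000000.
Step 6: alpha = 0.05. fail to reject H0.

R = 8, z = 0.0000, p = 1.000000, fail to reject H0.


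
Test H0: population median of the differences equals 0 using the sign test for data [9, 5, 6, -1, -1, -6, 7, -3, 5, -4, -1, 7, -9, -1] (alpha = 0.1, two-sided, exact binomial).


Step 1: Discard zero differences. Original n = 14; n_eff = number of nonzero differences = 14.
Nonzero differences (with sign): +9, +5, +6, -1, -1, -6, +7, -3, +5, -4, -1, +7, -9, -1
Step 2: Count signs: positive = 6, negative = 8.
Step 3: Under H0: P(positive) = 0.5, so the number of positives S ~ Bin(14, 0.5).
Step 4: Two-sided exact p-value = sum of Bin(14,0.5) probabilities at or below the observed probability = 0.790527.
Step 5: alpha = 0.1. fail to reject H0.

n_eff = 14, pos = 6, neg = 8, p = 0.790527, fail to reject H0.


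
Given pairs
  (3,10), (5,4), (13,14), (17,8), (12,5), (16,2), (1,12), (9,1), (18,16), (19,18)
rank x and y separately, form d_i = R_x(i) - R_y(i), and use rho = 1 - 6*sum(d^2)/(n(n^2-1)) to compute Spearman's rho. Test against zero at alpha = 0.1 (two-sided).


Step 1: Rank x and y separately (midranks; no ties here).
rank(x): 3->2, 5->3, 13->6, 17->8, 12->5, 16->7, 1->1, 9->4, 18->9, 19->10
rank(y): 10->6, 4->3, 14->8, 8->5, 5->4, 2->2, 12->7, 1->1, 16->9, 18->10
Step 2: d_i = R_x(i) - R_y(i); compute d_i^2.
  (2-6)^2=16, (3-3)^2=0, (6-8)^2=4, (8-5)^2=9, (5-4)^2=1, (7-2)^2=25, (1-7)^2=36, (4-1)^2=9, (9-9)^2=0, (10-10)^2=0
sum(d^2) = 100.
Step 3: rho = 1 - 6*100 / (10*(10^2 - 1)) = 1 - 600/990 = 0.393939.
Step 4: Under H0, t = rho * sqrt((n-2)/(1-rho^2)) = 1.2123 ~ t(8).
Step 5: Two-sided p-value from the t-distribution with 8 df = 0.259998.
Step 6: alpha = 0.1. fail to reject H0.

rho = 0.3939, p = 0.259998, fail to reject H0 at alpha = 0.1.


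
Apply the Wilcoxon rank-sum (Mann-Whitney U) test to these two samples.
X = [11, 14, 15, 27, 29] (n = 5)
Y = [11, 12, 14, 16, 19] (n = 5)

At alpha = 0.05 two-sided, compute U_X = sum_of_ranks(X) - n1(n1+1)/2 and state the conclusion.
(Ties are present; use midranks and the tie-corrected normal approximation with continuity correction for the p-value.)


Step 1: Combine and sort all 10 observations; assign midranks.
sorted (value, group): (11,X), (11,Y), (12,Y), (14,X), (14,Y), (15,X), (16,Y), (19,Y), (27,X), (29,X)
ranks: 11->1.5, 11->1.5, 12->3, 14->4.5, 14->4.5, 15->6, 16->7, 19->8, 27->9, 29->10
Step 2: Rank sum for X: R1 = 1.5 + 4.5 + 6 + 9 + 10 = 31.
Step 3: U_X = R1 - n1(n1+1)/2 = 31 - 5*6/2 = 31 - 15 = 16.
       U_Y = n1*n2 - U_X = 25 - 16 = 9.
Step 4: Ties are present, so use the tie-corrected normal approximation (with continuity correction) for the p-value.
Step 5: p-value = 0.528359; compare to alpha = 0.05. fail to reject H0.

U_X = 16, p = 0.528359, fail to reject H0 at alpha = 0.05.


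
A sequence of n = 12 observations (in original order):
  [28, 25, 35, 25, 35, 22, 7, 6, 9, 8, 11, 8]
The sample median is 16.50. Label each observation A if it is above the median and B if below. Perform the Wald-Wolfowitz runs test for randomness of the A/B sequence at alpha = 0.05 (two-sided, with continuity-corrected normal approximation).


Step 1: Compute median = 16.50; label A = above, B = below.
Labels in order: AAAAAABBBBBB  (n_A = 6, n_B = 6)
Step 2: Count runs R = 2.
Step 3: Under H0 (random ordering), E[R] = 2*n_A*n_B/(n_A+n_B) + 1 = 2*6*6/12 + 1 = 7.0000.
        Var[R] = 2*n_A*n_B*(2*n_A*n_B - n_A - n_B) / ((n_A+n_B)^2 * (n_A+n_B-1)) = 4320/1584 = 2.7273.
        SD[R] = 1.6514.
Step 4: Continuity-corrected z = (R + 0.5 - E[R]) / SD[R] = (2 + 0.5 - 7.0000) / 1.6514 = -2.7249.
Step 5: Two-sided p-value via normal approximation = 2*(1 - Phi(|z|)) = 0.006432.
Step 6: alpha = 0.05. reject H0.

R = 2, z = -2.7249, p = 0.006432, reject H0.


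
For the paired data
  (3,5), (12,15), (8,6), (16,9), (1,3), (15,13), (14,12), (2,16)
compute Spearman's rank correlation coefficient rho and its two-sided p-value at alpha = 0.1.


Step 1: Rank x and y separately (midranks; no ties here).
rank(x): 3->3, 12->5, 8->4, 16->8, 1->1, 15->7, 14->6, 2->2
rank(y): 5->2, 15->7, 6->3, 9->4, 3->1, 13->6, 12->5, 16->8
Step 2: d_i = R_x(i) - R_y(i); compute d_i^2.
  (3-2)^2=1, (5-7)^2=4, (4-3)^2=1, (8-4)^2=16, (1-1)^2=0, (7-6)^2=1, (6-5)^2=1, (2-8)^2=36
sum(d^2) = 60.
Step 3: rho = 1 - 6*60 / (8*(8^2 - 1)) = 1 - 360/504 = 0.285714.
Step 4: Under H0, t = rho * sqrt((n-2)/(1-rho^2)) = 0.7303 ~ t(6).
Step 5: Two-sided p-value from the t-distribution with 6 df = 0.492726.
Step 6: alpha = 0.1. fail to reject H0.

rho = 0.2857, p = 0.492726, fail to reject H0 at alpha = 0.1.


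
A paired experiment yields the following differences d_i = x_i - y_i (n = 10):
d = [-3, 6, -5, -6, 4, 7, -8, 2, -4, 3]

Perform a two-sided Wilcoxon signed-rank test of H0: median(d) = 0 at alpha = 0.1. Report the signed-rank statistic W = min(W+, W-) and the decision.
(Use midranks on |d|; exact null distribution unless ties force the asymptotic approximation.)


Step 1: Drop any zero differences (none here) and take |d_i|.
|d| = [3, 6, 5, 6, 4, 7, 8, 2, 4, 3]
Step 2: Midrank |d_i| (ties get averaged ranks).
ranks: |3|->2.5, |6|->7.5, |5|->6, |6|->7.5, |4|->4.5, |7|->9, |8|->10, |2|->1, |4|->4.5, |3|->2.5
Step 3: Attach original signs; sum ranks with positive sign and with negative sign.
W+ = 7.5 + 4.5 + 9 + 1 + 2.5 = 24.5
W- = 2.5 + 6 + 7.5 + 10 + 4.5 = 30.5
(Check: W+ + W- = 55 should equal n(n+1)/2 = 55.)
Step 4: Test statistic W = min(W+, W-) = 24.5.
Step 5: Ties in |d|, so use the tie-corrected normal approximation.
        E[W] = n(n+1)/4 = 10*11/4 = 27.5.
        Tie groups: |d|=3 (t=2), |d|=4 (t=2), |d|=6 (t=2); sum(t^3 - t) = 18.
        Var[W] = n(n+1)(2n+1)/24 - sum(t^3-t)/48 = 2310/24 - 18/48 = 95.875.
        z = (W - E[W]) / sqrt(Var[W]) = (24.5 - 27.5) / 9.7916 = -0.3064.
        Two-sided p = 2*Phi(z) = 0.759311.
Step 6: alpha = 0.1. fail to reject H0.

W+ = 24.5, W- = 30.5, W = min = 24.5, p = 0.759311, fail to reject H0.


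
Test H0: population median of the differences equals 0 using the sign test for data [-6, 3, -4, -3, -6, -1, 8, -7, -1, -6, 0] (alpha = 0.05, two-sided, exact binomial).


Step 1: Discard zero differences. Original n = 11; n_eff = number of nonzero differences = 10.
Nonzero differences (with sign): -6, +3, -4, -3, -6, -1, +8, -7, -1, -6
Step 2: Count signs: positive = 2, negative = 8.
Step 3: Under H0: P(positive) = 0.5, so the number of positives S ~ Bin(10, 0.5).
Step 4: Two-sided exact p-value = sum of Bin(10,0.5) probabilities at or below the observed probability = 0.109375.
Step 5: alpha = 0.05. fail to reject H0.

n_eff = 10, pos = 2, neg = 8, p = 0.109375, fail to reject H0.


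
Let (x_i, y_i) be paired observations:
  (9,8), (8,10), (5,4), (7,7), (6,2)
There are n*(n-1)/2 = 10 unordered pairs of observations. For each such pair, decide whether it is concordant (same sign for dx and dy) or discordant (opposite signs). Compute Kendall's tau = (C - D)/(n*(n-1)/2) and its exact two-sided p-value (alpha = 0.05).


Step 1: Enumerate the 10 unordered pairs (i,j) with i<j and classify each by sign(x_j-x_i) * sign(y_j-y_i).
  (1,2):dx=-1,dy=+2->D; (1,3):dx=-4,dy=-4->C; (1,4):dx=-2,dy=-1->C; (1,5):dx=-3,dy=-6->C
  (2,3):dx=-3,dy=-6->C; (2,4):dx=-1,dy=-3->C; (2,5):dx=-2,dy=-8->C; (3,4):dx=+2,dy=+3->C
  (3,5):dx=+1,dy=-2->D; (4,5):dx=-1,dy=-5->C
Step 2: C = 8, D = 2, total pairs = 10.
Step 3: tau = (C - D)/(n(n-1)/2) = (8 - 2)/10 = 0.600000.
Step 4: Exact two-sided p-value (enumerate n! = 120 permutations of y under H0): p = 0.233333.
Step 5: alpha = 0.05. fail to reject H0.

tau_b = 0.6000 (C=8, D=2), p = 0.233333, fail to reject H0.


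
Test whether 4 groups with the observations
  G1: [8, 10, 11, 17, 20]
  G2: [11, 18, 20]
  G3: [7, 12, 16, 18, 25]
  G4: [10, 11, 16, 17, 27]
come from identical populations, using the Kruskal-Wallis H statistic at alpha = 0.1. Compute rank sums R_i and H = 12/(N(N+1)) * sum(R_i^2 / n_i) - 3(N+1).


Step 1: Combine all N = 18 observations and assign midranks.
sorted (value, group, rank): (7,G3,1), (8,G1,2), (10,G1,3.5), (10,G4,3.5), (11,G1,6), (11,G2,6), (11,G4,6), (12,G3,8), (16,G3,9.5), (16,G4,9.5), (17,G1,11.5), (17,G4,11.5), (18,G2,13.5), (18,G3,13.5), (20,G1,15.5), (20,G2,15.5), (25,G3,17), (27,G4,18)
Step 2: Sum ranks within each group.
R_1 = 38.5 (n_1 = 5)
R_2 = 35 (n_2 = 3)
R_3 = 49 (n_3 = 5)
R_4 = 48.5 (n_4 = 5)
Step 3: H = 12/(N(N+1)) * sum(R_i^2/n_i) - 3(N+1)
     = 12/(18*19) * (38.5^2/5 + 35^2/3 + 49^2/5 + 48.5^2/5) - 3*19
     = 0.035088 * 1655.43 - 57
     = 1.085380.
Step 4: Ties present; correction factor C = 1 - 54/(18^3 - 18) = 0.990712. Corrected H = 1.085380 / 0.990712 = 1.095556.
Step 5: Under H0, H ~ chi^2(3); p-value = 0.778147.
Step 6: alpha = 0.1. fail to reject H0.

H = 1.0956, df = 3, p = 0.778147, fail to reject H0.


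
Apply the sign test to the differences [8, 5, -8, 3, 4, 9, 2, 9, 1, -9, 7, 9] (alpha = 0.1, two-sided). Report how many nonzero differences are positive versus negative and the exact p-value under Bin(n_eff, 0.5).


Step 1: Discard zero differences. Original n = 12; n_eff = number of nonzero differences = 12.
Nonzero differences (with sign): +8, +5, -8, +3, +4, +9, +2, +9, +1, -9, +7, +9
Step 2: Count signs: positive = 10, negative = 2.
Step 3: Under H0: P(positive) = 0.5, so the number of positives S ~ Bin(12, 0.5).
Step 4: Two-sided exact p-value = sum of Bin(12,0.5) probabilities at or below the observed probability = 0.038574.
Step 5: alpha = 0.1. reject H0.

n_eff = 12, pos = 10, neg = 2, p = 0.038574, reject H0.


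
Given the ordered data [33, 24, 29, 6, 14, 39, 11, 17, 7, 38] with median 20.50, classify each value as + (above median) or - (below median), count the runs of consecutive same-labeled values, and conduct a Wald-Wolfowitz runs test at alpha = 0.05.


Step 1: Compute median = 20.50; label A = above, B = below.
Labels in order: AAABBABBBA  (n_A = 5, n_B = 5)
Step 2: Count runs R = 5.
Step 3: Under H0 (random ordering), E[R] = 2*n_A*n_B/(n_A+n_B) + 1 = 2*5*5/10 + 1 = 6.0000.
        Var[R] = 2*n_A*n_B*(2*n_A*n_B - n_A - n_B) / ((n_A+n_B)^2 * (n_A+n_B-1)) = 2000/900 = 2.2222.
        SD[R] = 1.4907.
Step 4: Continuity-corrected z = (R + 0.5 - E[R]) / SD[R] = (5 + 0.5 - 6.0000) / 1.4907 = -0.3354.
Step 5: Two-sided p-value via normal approximation = 2*(1 - Phi(|z|)) = 0.737316.
Step 6: alpha = 0.05. fail to reject H0.

R = 5, z = -0.3354, p = 0.737316, fail to reject H0.


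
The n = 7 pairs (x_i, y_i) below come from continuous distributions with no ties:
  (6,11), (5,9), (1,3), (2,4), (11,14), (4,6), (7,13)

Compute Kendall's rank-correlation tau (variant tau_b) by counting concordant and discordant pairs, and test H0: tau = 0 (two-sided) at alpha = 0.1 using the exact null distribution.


Step 1: Enumerate the 21 unordered pairs (i,j) with i<j and classify each by sign(x_j-x_i) * sign(y_j-y_i).
  (1,2):dx=-1,dy=-2->C; (1,3):dx=-5,dy=-8->C; (1,4):dx=-4,dy=-7->C; (1,5):dx=+5,dy=+3->C
  (1,6):dx=-2,dy=-5->C; (1,7):dx=+1,dy=+2->C; (2,3):dx=-4,dy=-6->C; (2,4):dx=-3,dy=-5->C
  (2,5):dx=+6,dy=+5->C; (2,6):dx=-1,dy=-3->C; (2,7):dx=+2,dy=+4->C; (3,4):dx=+1,dy=+1->C
  (3,5):dx=+10,dy=+11->C; (3,6):dx=+3,dy=+3->C; (3,7):dx=+6,dy=+10->C; (4,5):dx=+9,dy=+10->C
  (4,6):dx=+2,dy=+2->C; (4,7):dx=+5,dy=+9->C; (5,6):dx=-7,dy=-8->C; (5,7):dx=-4,dy=-1->C
  (6,7):dx=+3,dy=+7->C
Step 2: C = 21, D = 0, total pairs = 21.
Step 3: tau = (C - D)/(n(n-1)/2) = (21 - 0)/21 = 1.000000.
Step 4: Exact two-sided p-value (enumerate n! = 5040 permutations of y under H0): p = 0.000397.
Step 5: alpha = 0.1. reject H0.

tau_b = 1.0000 (C=21, D=0), p = 0.000397, reject H0.


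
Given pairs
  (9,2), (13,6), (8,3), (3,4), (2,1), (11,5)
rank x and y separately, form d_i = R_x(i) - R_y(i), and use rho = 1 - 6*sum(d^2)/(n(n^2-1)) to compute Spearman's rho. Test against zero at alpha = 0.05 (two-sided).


Step 1: Rank x and y separately (midranks; no ties here).
rank(x): 9->4, 13->6, 8->3, 3->2, 2->1, 11->5
rank(y): 2->2, 6->6, 3->3, 4->4, 1->1, 5->5
Step 2: d_i = R_x(i) - R_y(i); compute d_i^2.
  (4-2)^2=4, (6-6)^2=0, (3-3)^2=0, (2-4)^2=4, (1-1)^2=0, (5-5)^2=0
sum(d^2) = 8.
Step 3: rho = 1 - 6*8 / (6*(6^2 - 1)) = 1 - 48/210 = 0.771429.
Step 4: Under H0, t = rho * sqrt((n-2)/(1-rho^2)) = 2.4247 ~ t(4).
Step 5: Two-sided p-value from the t-distribution with 4 df = 0.072397.
Step 6: alpha = 0.05. fail to reject H0.

rho = 0.7714, p = 0.072397, fail to reject H0 at alpha = 0.05.


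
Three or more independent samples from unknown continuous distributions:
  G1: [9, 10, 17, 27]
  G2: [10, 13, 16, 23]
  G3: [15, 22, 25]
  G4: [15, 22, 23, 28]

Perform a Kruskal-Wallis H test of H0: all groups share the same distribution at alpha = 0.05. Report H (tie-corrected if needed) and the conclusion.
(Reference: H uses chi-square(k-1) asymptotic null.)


Step 1: Combine all N = 15 observations and assign midranks.
sorted (value, group, rank): (9,G1,1), (10,G1,2.5), (10,G2,2.5), (13,G2,4), (15,G3,5.5), (15,G4,5.5), (16,G2,7), (17,G1,8), (22,G3,9.5), (22,G4,9.5), (23,G2,11.5), (23,G4,11.5), (25,G3,13), (27,G1,14), (28,G4,15)
Step 2: Sum ranks within each group.
R_1 = 25.5 (n_1 = 4)
R_2 = 25 (n_2 = 4)
R_3 = 28 (n_3 = 3)
R_4 = 41.5 (n_4 = 4)
Step 3: H = 12/(N(N+1)) * sum(R_i^2/n_i) - 3(N+1)
     = 12/(15*16) * (25.5^2/4 + 25^2/4 + 28^2/3 + 41.5^2/4) - 3*16
     = 0.050000 * 1010.71 - 48
     = 2.535417.
Step 4: Ties present; correction factor C = 1 - 24/(15^3 - 15) = 0.992857. Corrected H = 2.535417 / 0.992857 = 2.553657.
Step 5: Under H0, H ~ chi^2(3); p-value = 0.465672.
Step 6: alpha = 0.05. fail to reject H0.

H = 2.5537, df = 3, p = 0.465672, fail to reject H0.


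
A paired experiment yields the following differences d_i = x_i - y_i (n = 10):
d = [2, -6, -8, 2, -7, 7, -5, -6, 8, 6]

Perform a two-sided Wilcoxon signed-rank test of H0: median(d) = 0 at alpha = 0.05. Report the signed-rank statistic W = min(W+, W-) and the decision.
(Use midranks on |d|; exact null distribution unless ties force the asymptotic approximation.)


Step 1: Drop any zero differences (none here) and take |d_i|.
|d| = [2, 6, 8, 2, 7, 7, 5, 6, 8, 6]
Step 2: Midrank |d_i| (ties get averaged ranks).
ranks: |2|->1.5, |6|->5, |8|->9.5, |2|->1.5, |7|->7.5, |7|->7.5, |5|->3, |6|->5, |8|->9.5, |6|->5
Step 3: Attach original signs; sum ranks with positive sign and with negative sign.
W+ = 1.5 + 1.5 + 7.5 + 9.5 + 5 = 25
W- = 5 + 9.5 + 7.5 + 3 + 5 = 30
(Check: W+ + W- = 55 should equal n(n+1)/2 = 55.)
Step 4: Test statistic W = min(W+, W-) = 25.
Step 5: Ties in |d|, so use the tie-corrected normal approximation.
        E[W] = n(n+1)/4 = 10*11/4 = 27.5.
        Tie groups: |d|=2 (t=2), |d|=6 (t=3), |d|=7 (t=2), |d|=8 (t=2); sum(t^3 - t) = 42.
        Var[W] = n(n+1)(2n+1)/24 - sum(t^3-t)/48 = 2310/24 - 42/48 = 95.375.
        z = (W - E[W]) / sqrt(Var[W]) = (25 - 27.5) / 9.7660 = -0.2560.
        Two-sided p = 2*Phi(z) = 0.797959.
Step 6: alpha = 0.05. fail to reject H0.

W+ = 25, W- = 30, W = min = 25, p = 0.797959, fail to reject H0.


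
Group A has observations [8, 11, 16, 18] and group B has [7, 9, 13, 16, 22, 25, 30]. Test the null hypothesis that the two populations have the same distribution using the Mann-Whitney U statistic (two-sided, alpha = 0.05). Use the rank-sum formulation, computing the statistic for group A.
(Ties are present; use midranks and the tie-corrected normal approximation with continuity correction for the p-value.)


Step 1: Combine and sort all 11 observations; assign midranks.
sorted (value, group): (7,Y), (8,X), (9,Y), (11,X), (13,Y), (16,X), (16,Y), (18,X), (22,Y), (25,Y), (30,Y)
ranks: 7->1, 8->2, 9->3, 11->4, 13->5, 16->6.5, 16->6.5, 18->8, 22->9, 25->10, 30->11
Step 2: Rank sum for X: R1 = 2 + 4 + 6.5 + 8 = 20.5.
Step 3: U_X = R1 - n1(n1+1)/2 = 20.5 - 4*5/2 = 20.5 - 10 = 10.5.
       U_Y = n1*n2 - U_X = 28 - 10.5 = 17.5.
Step 4: Ties are present, so use the tie-corrected normal approximation (with continuity correction) for the p-value.
Step 5: p-value = 0.569872; compare to alpha = 0.05. fail to reject H0.

U_X = 10.5, p = 0.569872, fail to reject H0 at alpha = 0.05.


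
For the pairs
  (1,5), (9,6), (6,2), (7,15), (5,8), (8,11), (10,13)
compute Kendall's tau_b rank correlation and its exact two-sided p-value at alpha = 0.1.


Step 1: Enumerate the 21 unordered pairs (i,j) with i<j and classify each by sign(x_j-x_i) * sign(y_j-y_i).
  (1,2):dx=+8,dy=+1->C; (1,3):dx=+5,dy=-3->D; (1,4):dx=+6,dy=+10->C; (1,5):dx=+4,dy=+3->C
  (1,6):dx=+7,dy=+6->C; (1,7):dx=+9,dy=+8->C; (2,3):dx=-3,dy=-4->C; (2,4):dx=-2,dy=+9->D
  (2,5):dx=-4,dy=+2->D; (2,6):dx=-1,dy=+5->D; (2,7):dx=+1,dy=+7->C; (3,4):dx=+1,dy=+13->C
  (3,5):dx=-1,dy=+6->D; (3,6):dx=+2,dy=+9->C; (3,7):dx=+4,dy=+11->C; (4,5):dx=-2,dy=-7->C
  (4,6):dx=+1,dy=-4->D; (4,7):dx=+3,dy=-2->D; (5,6):dx=+3,dy=+3->C; (5,7):dx=+5,dy=+5->C
  (6,7):dx=+2,dy=+2->C
Step 2: C = 14, D = 7, total pairs = 21.
Step 3: tau = (C - D)/(n(n-1)/2) = (14 - 7)/21 = 0.333333.
Step 4: Exact two-sided p-value (enumerate n! = 5040 permutations of y under H0): p = 0.381349.
Step 5: alpha = 0.1. fail to reject H0.

tau_b = 0.3333 (C=14, D=7), p = 0.381349, fail to reject H0.


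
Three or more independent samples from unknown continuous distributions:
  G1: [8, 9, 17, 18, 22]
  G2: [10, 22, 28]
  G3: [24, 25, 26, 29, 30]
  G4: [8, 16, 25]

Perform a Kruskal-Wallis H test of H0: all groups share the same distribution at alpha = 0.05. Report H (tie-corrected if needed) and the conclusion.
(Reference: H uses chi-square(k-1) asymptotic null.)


Step 1: Combine all N = 16 observations and assign midranks.
sorted (value, group, rank): (8,G1,1.5), (8,G4,1.5), (9,G1,3), (10,G2,4), (16,G4,5), (17,G1,6), (18,G1,7), (22,G1,8.5), (22,G2,8.5), (24,G3,10), (25,G3,11.5), (25,G4,11.5), (26,G3,13), (28,G2,14), (29,G3,15), (30,G3,16)
Step 2: Sum ranks within each group.
R_1 = 26 (n_1 = 5)
R_2 = 26.5 (n_2 = 3)
R_3 = 65.5 (n_3 = 5)
R_4 = 18 (n_4 = 3)
Step 3: H = 12/(N(N+1)) * sum(R_i^2/n_i) - 3(N+1)
     = 12/(16*17) * (26^2/5 + 26.5^2/3 + 65.5^2/5 + 18^2/3) - 3*17
     = 0.044118 * 1335.33 - 51
     = 7.911765.
Step 4: Ties present; correction factor C = 1 - 18/(16^3 - 16) = 0.995588. Corrected H = 7.911765 / 0.995588 = 7.946824.
Step 5: Under H0, H ~ chi^2(3); p-value = 0.047124.
Step 6: alpha = 0.05. reject H0.

H = 7.9468, df = 3, p = 0.047124, reject H0.


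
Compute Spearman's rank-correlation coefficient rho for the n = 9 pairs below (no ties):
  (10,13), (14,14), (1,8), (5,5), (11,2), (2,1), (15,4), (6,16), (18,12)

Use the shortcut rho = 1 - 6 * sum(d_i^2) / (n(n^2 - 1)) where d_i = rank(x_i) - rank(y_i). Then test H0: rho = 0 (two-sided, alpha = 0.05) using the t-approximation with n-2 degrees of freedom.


Step 1: Rank x and y separately (midranks; no ties here).
rank(x): 10->5, 14->7, 1->1, 5->3, 11->6, 2->2, 15->8, 6->4, 18->9
rank(y): 13->7, 14->8, 8->5, 5->4, 2->2, 1->1, 4->3, 16->9, 12->6
Step 2: d_i = R_x(i) - R_y(i); compute d_i^2.
  (5-7)^2=4, (7-8)^2=1, (1-5)^2=16, (3-4)^2=1, (6-2)^2=16, (2-1)^2=1, (8-3)^2=25, (4-9)^2=25, (9-6)^2=9
sum(d^2) = 98.
Step 3: rho = 1 - 6*98 / (9*(9^2 - 1)) = 1 - 588/720 = 0.183333.
Step 4: Under H0, t = rho * sqrt((n-2)/(1-rho^2)) = 0.4934 ~ t(7).
Step 5: Two-sided p-value from the t-distribution with 7 df = 0.636820.
Step 6: alpha = 0.05. fail to reject H0.

rho = 0.1833, p = 0.636820, fail to reject H0 at alpha = 0.05.


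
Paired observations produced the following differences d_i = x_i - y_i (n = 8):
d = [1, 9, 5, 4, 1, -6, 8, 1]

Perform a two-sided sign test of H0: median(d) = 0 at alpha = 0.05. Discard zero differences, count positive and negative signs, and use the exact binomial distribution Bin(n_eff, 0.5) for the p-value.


Step 1: Discard zero differences. Original n = 8; n_eff = number of nonzero differences = 8.
Nonzero differences (with sign): +1, +9, +5, +4, +1, -6, +8, +1
Step 2: Count signs: positive = 7, negative = 1.
Step 3: Under H0: P(positive) = 0.5, so the number of positives S ~ Bin(8, 0.5).
Step 4: Two-sided exact p-value = sum of Bin(8,0.5) probabilities at or below the observed probability = 0.070312.
Step 5: alpha = 0.05. fail to reject H0.

n_eff = 8, pos = 7, neg = 1, p = 0.070312, fail to reject H0.


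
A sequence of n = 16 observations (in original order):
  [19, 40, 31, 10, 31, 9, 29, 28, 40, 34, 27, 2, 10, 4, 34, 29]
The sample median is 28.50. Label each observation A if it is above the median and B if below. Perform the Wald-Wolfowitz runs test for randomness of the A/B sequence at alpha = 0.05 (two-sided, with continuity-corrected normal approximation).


Step 1: Compute median = 28.50; label A = above, B = below.
Labels in order: BAABABABAABBBBAA  (n_A = 8, n_B = 8)
Step 2: Count runs R = 10.
Step 3: Under H0 (random ordering), E[R] = 2*n_A*n_B/(n_A+n_B) + 1 = 2*8*8/16 + 1 = 9.0000.
        Var[R] = 2*n_A*n_B*(2*n_A*n_B - n_A - n_B) / ((n_A+n_B)^2 * (n_A+n_B-1)) = 14336/3840 = 3.7333.
        SD[R] = 1.9322.
Step 4: Continuity-corrected z = (R - 0.5 - E[R]) / SD[R] = (10 - 0.5 - 9.0000) / 1.9322 = 0.2588.
Step 5: Two-sided p-value via normal approximation = 2*(1 - Phi(|z|)) = 0.795809.
Step 6: alpha = 0.05. fail to reject H0.

R = 10, z = 0.2588, p = 0.795809, fail to reject H0.


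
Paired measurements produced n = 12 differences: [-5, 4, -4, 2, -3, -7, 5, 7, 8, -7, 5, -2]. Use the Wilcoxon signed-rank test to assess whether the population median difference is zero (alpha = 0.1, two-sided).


Step 1: Drop any zero differences (none here) and take |d_i|.
|d| = [5, 4, 4, 2, 3, 7, 5, 7, 8, 7, 5, 2]
Step 2: Midrank |d_i| (ties get averaged ranks).
ranks: |5|->7, |4|->4.5, |4|->4.5, |2|->1.5, |3|->3, |7|->10, |5|->7, |7|->10, |8|->12, |7|->10, |5|->7, |2|->1.5
Step 3: Attach original signs; sum ranks with positive sign and with negative sign.
W+ = 4.5 + 1.5 + 7 + 10 + 12 + 7 = 42
W- = 7 + 4.5 + 3 + 10 + 10 + 1.5 = 36
(Check: W+ + W- = 78 should equal n(n+1)/2 = 78.)
Step 4: Test statistic W = min(W+, W-) = 36.
Step 5: Ties in |d|, so use the tie-corrected normal approximation.
        E[W] = n(n+1)/4 = 12*13/4 = 39.
        Tie groups: |d|=2 (t=2), |d|=4 (t=2), |d|=5 (t=3), |d|=7 (t=3); sum(t^3 - t) = 60.
        Var[W] = n(n+1)(2n+1)/24 - sum(t^3-t)/48 = 3900/24 - 60/48 = 161.25.
        z = (W - E[W]) / sqrt(Var[W]) = (36 - 39) / 12.6984 = -0.2362.
        Two-sided p = 2*Phi(z) = 0.813239.
Step 6: alpha = 0.1. fail to reject H0.

W+ = 42, W- = 36, W = min = 36, p = 0.813239, fail to reject H0.


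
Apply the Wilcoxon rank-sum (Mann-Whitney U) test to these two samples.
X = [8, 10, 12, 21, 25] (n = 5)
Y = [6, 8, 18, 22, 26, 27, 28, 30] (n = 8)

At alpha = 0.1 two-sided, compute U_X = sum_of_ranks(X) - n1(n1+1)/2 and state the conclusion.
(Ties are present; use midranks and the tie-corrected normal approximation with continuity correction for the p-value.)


Step 1: Combine and sort all 13 observations; assign midranks.
sorted (value, group): (6,Y), (8,X), (8,Y), (10,X), (12,X), (18,Y), (21,X), (22,Y), (25,X), (26,Y), (27,Y), (28,Y), (30,Y)
ranks: 6->1, 8->2.5, 8->2.5, 10->4, 12->5, 18->6, 21->7, 22->8, 25->9, 26->10, 27->11, 28->12, 30->13
Step 2: Rank sum for X: R1 = 2.5 + 4 + 5 + 7 + 9 = 27.5.
Step 3: U_X = R1 - n1(n1+1)/2 = 27.5 - 5*6/2 = 27.5 - 15 = 12.5.
       U_Y = n1*n2 - U_X = 40 - 12.5 = 27.5.
Step 4: Ties are present, so use the tie-corrected normal approximation (with continuity correction) for the p-value.
Step 5: p-value = 0.304842; compare to alpha = 0.1. fail to reject H0.

U_X = 12.5, p = 0.304842, fail to reject H0 at alpha = 0.1.


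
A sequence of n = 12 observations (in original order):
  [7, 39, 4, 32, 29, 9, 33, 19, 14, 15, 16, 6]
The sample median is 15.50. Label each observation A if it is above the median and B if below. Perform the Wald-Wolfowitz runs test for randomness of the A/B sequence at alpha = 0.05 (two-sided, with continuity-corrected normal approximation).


Step 1: Compute median = 15.50; label A = above, B = below.
Labels in order: BABAABAABBAB  (n_A = 6, n_B = 6)
Step 2: Count runs R = 9.
Step 3: Under H0 (random ordering), E[R] = 2*n_A*n_B/(n_A+n_B) + 1 = 2*6*6/12 + 1 = 7.0000.
        Var[R] = 2*n_A*n_B*(2*n_A*n_B - n_A - n_B) / ((n_A+n_B)^2 * (n_A+n_B-1)) = 4320/1584 = 2.7273.
        SD[R] = 1.6514.
Step 4: Continuity-corrected z = (R - 0.5 - E[R]) / SD[R] = (9 - 0.5 - 7.0000) / 1.6514 = 0.9083.
Step 5: Two-sided p-value via normal approximation = 2*(1 - Phi(|z|)) = 0.363722.
Step 6: alpha = 0.05. fail to reject H0.

R = 9, z = 0.9083, p = 0.363722, fail to reject H0.


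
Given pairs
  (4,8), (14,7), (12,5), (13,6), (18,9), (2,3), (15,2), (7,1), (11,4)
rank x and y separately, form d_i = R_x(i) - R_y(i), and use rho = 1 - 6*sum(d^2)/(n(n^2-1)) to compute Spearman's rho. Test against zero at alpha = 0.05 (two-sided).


Step 1: Rank x and y separately (midranks; no ties here).
rank(x): 4->2, 14->7, 12->5, 13->6, 18->9, 2->1, 15->8, 7->3, 11->4
rank(y): 8->8, 7->7, 5->5, 6->6, 9->9, 3->3, 2->2, 1->1, 4->4
Step 2: d_i = R_x(i) - R_y(i); compute d_i^2.
  (2-8)^2=36, (7-7)^2=0, (5-5)^2=0, (6-6)^2=0, (9-9)^2=0, (1-3)^2=4, (8-2)^2=36, (3-1)^2=4, (4-4)^2=0
sum(d^2) = 80.
Step 3: rho = 1 - 6*80 / (9*(9^2 - 1)) = 1 - 480/720 = 0.333333.
Step 4: Under H0, t = rho * sqrt((n-2)/(1-rho^2)) = 0.9354 ~ t(7).
Step 5: Two-sided p-value from the t-distribution with 7 df = 0.380713.
Step 6: alpha = 0.05. fail to reject H0.

rho = 0.3333, p = 0.380713, fail to reject H0 at alpha = 0.05.


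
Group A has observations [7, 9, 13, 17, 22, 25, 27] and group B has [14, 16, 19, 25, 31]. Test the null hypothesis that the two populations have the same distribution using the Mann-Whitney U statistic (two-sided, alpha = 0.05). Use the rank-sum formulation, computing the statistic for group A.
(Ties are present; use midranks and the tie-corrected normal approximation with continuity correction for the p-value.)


Step 1: Combine and sort all 12 observations; assign midranks.
sorted (value, group): (7,X), (9,X), (13,X), (14,Y), (16,Y), (17,X), (19,Y), (22,X), (25,X), (25,Y), (27,X), (31,Y)
ranks: 7->1, 9->2, 13->3, 14->4, 16->5, 17->6, 19->7, 22->8, 25->9.5, 25->9.5, 27->11, 31->12
Step 2: Rank sum for X: R1 = 1 + 2 + 3 + 6 + 8 + 9.5 + 11 = 40.5.
Step 3: U_X = R1 - n1(n1+1)/2 = 40.5 - 7*8/2 = 40.5 - 28 = 12.5.
       U_Y = n1*n2 - U_X = 35 - 12.5 = 22.5.
Step 4: Ties are present, so use the tie-corrected normal approximation (with continuity correction) for the p-value.
Step 5: p-value = 0.464120; compare to alpha = 0.05. fail to reject H0.

U_X = 12.5, p = 0.464120, fail to reject H0 at alpha = 0.05.


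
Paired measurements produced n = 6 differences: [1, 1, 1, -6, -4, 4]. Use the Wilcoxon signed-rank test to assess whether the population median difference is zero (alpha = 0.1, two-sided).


Step 1: Drop any zero differences (none here) and take |d_i|.
|d| = [1, 1, 1, 6, 4, 4]
Step 2: Midrank |d_i| (ties get averaged ranks).
ranks: |1|->2, |1|->2, |1|->2, |6|->6, |4|->4.5, |4|->4.5
Step 3: Attach original signs; sum ranks with positive sign and with negative sign.
W+ = 2 + 2 + 2 + 4.5 = 10.5
W- = 6 + 4.5 = 10.5
(Check: W+ + W- = 21 should equal n(n+1)/2 = 21.)
Step 4: Test statistic W = min(W+, W-) = 10.5.
Step 5: Ties in |d|, so use the tie-corrected normal approximation.
        E[W] = n(n+1)/4 = 6*7/4 = 10.5.
        Tie groups: |d|=1 (t=3), |d|=4 (t=2); sum(t^3 - t) = 30.
        Var[W] = n(n+1)(2n+1)/24 - sum(t^3-t)/48 = 546/24 - 30/48 = 22.125.
        z = (W - E[W]) / sqrt(Var[W]) = (10.5 - 10.5) / 4.7037 = 0.0000.
        Two-sided p = 2*Phi(z) = 1.000000.
Step 6: alpha = 0.1. fail to reject H0.

W+ = 10.5, W- = 10.5, W = min = 10.5, p = 1.000000, fail to reject H0.


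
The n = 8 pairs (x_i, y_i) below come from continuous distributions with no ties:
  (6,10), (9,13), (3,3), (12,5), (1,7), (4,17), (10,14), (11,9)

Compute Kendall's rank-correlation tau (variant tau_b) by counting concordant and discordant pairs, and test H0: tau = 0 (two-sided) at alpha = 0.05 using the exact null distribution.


Step 1: Enumerate the 28 unordered pairs (i,j) with i<j and classify each by sign(x_j-x_i) * sign(y_j-y_i).
  (1,2):dx=+3,dy=+3->C; (1,3):dx=-3,dy=-7->C; (1,4):dx=+6,dy=-5->D; (1,5):dx=-5,dy=-3->C
  (1,6):dx=-2,dy=+7->D; (1,7):dx=+4,dy=+4->C; (1,8):dx=+5,dy=-1->D; (2,3):dx=-6,dy=-10->C
  (2,4):dx=+3,dy=-8->D; (2,5):dx=-8,dy=-6->C; (2,6):dx=-5,dy=+4->D; (2,7):dx=+1,dy=+1->C
  (2,8):dx=+2,dy=-4->D; (3,4):dx=+9,dy=+2->C; (3,5):dx=-2,dy=+4->D; (3,6):dx=+1,dy=+14->C
  (3,7):dx=+7,dy=+11->C; (3,8):dx=+8,dy=+6->C; (4,5):dx=-11,dy=+2->D; (4,6):dx=-8,dy=+12->D
  (4,7):dx=-2,dy=+9->D; (4,8):dx=-1,dy=+4->D; (5,6):dx=+3,dy=+10->C; (5,7):dx=+9,dy=+7->C
  (5,8):dx=+10,dy=+2->C; (6,7):dx=+6,dy=-3->D; (6,8):dx=+7,dy=-8->D; (7,8):dx=+1,dy=-5->D
Step 2: C = 14, D = 14, total pairs = 28.
Step 3: tau = (C - D)/(n(n-1)/2) = (14 - 14)/28 = 0.000000.
Step 4: Exact two-sided p-value (enumerate n! = 40320 permutations of y under H0): p = 1.000000.
Step 5: alpha = 0.05. fail to reject H0.

tau_b = 0.0000 (C=14, D=14), p = 1.000000, fail to reject H0.


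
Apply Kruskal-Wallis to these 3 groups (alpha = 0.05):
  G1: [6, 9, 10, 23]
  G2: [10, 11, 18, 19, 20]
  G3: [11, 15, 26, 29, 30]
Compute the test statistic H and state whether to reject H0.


Step 1: Combine all N = 14 observations and assign midranks.
sorted (value, group, rank): (6,G1,1), (9,G1,2), (10,G1,3.5), (10,G2,3.5), (11,G2,5.5), (11,G3,5.5), (15,G3,7), (18,G2,8), (19,G2,9), (20,G2,10), (23,G1,11), (26,G3,12), (29,G3,13), (30,G3,14)
Step 2: Sum ranks within each group.
R_1 = 17.5 (n_1 = 4)
R_2 = 36 (n_2 = 5)
R_3 = 51.5 (n_3 = 5)
Step 3: H = 12/(N(N+1)) * sum(R_i^2/n_i) - 3(N+1)
     = 12/(14*15) * (17.5^2/4 + 36^2/5 + 51.5^2/5) - 3*15
     = 0.057143 * 866.213 - 45
     = 4.497857.
Step 4: Ties present; correction factor C = 1 - 12/(14^3 - 14) = 0.995604. Corrected H = 4.497857 / 0.995604 = 4.517715.
Step 5: Under H0, H ~ chi^2(2); p-value = 0.104470.
Step 6: alpha = 0.05. fail to reject H0.

H = 4.5177, df = 2, p = 0.104470, fail to reject H0.
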